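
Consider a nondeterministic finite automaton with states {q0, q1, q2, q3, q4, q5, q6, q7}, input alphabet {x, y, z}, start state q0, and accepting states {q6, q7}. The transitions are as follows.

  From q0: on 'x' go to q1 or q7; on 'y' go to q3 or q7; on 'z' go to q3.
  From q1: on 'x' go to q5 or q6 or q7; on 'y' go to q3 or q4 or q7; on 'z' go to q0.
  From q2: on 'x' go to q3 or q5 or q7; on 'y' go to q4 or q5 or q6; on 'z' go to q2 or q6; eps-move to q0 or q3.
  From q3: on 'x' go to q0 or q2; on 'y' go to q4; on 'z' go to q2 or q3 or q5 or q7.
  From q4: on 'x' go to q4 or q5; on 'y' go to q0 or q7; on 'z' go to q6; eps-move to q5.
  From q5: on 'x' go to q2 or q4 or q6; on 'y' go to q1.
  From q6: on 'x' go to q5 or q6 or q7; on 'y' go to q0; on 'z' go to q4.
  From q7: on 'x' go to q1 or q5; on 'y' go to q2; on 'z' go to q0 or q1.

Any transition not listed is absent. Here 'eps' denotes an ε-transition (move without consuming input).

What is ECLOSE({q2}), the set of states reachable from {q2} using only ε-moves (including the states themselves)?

{q0, q2, q3}

Begin with {q2}.
ε-move q2 → q0; add q0.
ε-move q2 → q3; add q3.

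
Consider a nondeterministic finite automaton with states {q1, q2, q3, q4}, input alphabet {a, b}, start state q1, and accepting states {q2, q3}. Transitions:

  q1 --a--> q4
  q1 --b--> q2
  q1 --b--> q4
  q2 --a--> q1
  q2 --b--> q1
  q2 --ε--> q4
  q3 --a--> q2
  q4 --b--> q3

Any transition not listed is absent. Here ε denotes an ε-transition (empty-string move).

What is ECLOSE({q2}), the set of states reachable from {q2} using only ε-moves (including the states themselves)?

Begin with {q2}.
ε-move q2 → q4; add q4.

{q2, q4}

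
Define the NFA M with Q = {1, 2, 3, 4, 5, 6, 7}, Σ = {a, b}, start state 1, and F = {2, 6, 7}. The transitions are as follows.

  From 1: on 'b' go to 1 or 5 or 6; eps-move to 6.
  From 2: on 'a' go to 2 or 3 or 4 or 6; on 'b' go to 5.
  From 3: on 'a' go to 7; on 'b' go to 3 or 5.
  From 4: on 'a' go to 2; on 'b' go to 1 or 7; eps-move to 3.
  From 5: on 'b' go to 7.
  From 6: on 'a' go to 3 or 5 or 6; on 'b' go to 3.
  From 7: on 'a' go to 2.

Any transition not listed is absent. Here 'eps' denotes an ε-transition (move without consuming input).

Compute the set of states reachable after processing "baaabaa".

{2, 3, 4, 5, 6, 7}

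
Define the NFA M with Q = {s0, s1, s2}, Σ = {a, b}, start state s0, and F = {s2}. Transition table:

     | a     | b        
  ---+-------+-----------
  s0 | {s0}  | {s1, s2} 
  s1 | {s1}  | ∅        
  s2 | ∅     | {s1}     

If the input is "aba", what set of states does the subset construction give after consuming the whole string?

{s1}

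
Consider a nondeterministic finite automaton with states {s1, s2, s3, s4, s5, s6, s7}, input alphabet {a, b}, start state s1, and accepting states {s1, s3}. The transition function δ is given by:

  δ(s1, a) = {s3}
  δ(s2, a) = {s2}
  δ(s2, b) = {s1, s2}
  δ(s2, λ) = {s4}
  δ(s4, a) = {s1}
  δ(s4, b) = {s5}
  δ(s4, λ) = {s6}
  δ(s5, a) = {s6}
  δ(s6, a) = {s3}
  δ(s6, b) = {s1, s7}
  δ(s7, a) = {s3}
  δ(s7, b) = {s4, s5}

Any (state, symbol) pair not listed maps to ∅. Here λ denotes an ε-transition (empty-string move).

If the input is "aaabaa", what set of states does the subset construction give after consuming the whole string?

Start in {s1}.
Read 'a': {s1} → {s3}.
Read 'a': {s3} → ∅.
The set is empty and remains empty for the remaining 4 symbols.

∅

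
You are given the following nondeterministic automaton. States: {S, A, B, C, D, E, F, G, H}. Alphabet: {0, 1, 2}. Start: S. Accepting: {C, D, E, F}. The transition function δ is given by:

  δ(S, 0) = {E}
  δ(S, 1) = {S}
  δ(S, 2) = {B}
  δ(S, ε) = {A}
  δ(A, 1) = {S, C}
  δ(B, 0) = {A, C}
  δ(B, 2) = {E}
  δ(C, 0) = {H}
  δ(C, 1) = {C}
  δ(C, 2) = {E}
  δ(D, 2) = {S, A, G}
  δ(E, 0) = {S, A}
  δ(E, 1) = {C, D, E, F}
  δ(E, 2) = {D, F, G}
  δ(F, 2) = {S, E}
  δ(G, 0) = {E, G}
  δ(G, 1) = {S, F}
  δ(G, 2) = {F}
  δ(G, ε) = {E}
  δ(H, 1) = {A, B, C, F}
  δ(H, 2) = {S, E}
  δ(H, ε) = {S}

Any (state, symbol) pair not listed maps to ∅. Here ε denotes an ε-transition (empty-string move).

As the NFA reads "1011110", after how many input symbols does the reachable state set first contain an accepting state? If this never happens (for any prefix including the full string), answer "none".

Start: ε-closure({S}) = {S, A}.
Read '1': {S, A} → {S, A, C}.
None of the earlier sets intersect F, but {S, A, C} does.

1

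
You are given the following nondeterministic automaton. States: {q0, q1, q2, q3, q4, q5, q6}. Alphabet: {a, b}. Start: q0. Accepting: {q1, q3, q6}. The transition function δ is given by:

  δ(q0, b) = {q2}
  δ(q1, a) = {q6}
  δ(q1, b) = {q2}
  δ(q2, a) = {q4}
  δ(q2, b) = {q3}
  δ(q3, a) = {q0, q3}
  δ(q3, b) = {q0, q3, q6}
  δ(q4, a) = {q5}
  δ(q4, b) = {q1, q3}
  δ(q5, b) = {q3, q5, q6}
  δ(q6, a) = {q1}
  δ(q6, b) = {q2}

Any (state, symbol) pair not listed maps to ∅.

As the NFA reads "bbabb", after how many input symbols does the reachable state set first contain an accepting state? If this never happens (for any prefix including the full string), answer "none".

2

Start in {q0}.
Read 'b': {q0} → {q2}.
Read 'b': {q2} → {q3}.
None of the earlier sets intersect F, but {q3} does.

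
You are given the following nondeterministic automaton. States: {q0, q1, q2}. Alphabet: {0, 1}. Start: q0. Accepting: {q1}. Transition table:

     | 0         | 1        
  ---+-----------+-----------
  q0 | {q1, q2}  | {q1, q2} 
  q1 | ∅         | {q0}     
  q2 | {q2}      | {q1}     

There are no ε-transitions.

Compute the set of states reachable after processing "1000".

{q2}

Start in {q0}.
Read '1': {q0} → {q1, q2}.
Read '0': {q1, q2} → {q2}.
Read '0': {q2} → {q2}.
Read '0': {q2} → {q2}.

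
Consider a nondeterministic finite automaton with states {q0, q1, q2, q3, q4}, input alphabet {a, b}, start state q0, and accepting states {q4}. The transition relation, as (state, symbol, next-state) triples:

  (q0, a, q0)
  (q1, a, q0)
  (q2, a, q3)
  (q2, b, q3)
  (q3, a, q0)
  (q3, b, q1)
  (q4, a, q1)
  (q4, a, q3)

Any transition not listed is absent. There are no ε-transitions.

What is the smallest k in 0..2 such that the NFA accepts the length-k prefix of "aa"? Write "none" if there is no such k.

none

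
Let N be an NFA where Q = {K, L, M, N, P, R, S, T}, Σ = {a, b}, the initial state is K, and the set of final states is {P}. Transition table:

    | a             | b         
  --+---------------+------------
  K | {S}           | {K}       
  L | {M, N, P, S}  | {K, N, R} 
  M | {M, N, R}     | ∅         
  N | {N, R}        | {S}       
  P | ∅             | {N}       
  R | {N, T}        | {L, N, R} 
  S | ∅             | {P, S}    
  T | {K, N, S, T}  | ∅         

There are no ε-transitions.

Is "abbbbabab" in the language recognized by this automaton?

Yes

Start in {K}.
Read 'a': K→{S}; now {S}.
Read 'b': S→{P, S}; now {P, S}.
Read 'b': P→{N}, S→{P, S}; now {N, P, S}.
Read 'b': N→{S}, P→{N}, S→{P, S}; now {N, P, S}.
Read 'b': N→{S}, P→{N}, S→{P, S}; now {N, P, S}.
Read 'a': N→{N, R}, P→∅, S→∅; now {N, R}.
Read 'b': N→{S}, R→{L, N, R}; now {L, N, R, S}.
Read 'a': L→{M, N, P, S}, N→{N, R}, R→{N, T}, S→∅; now {M, N, P, R, S, T}.
Read 'b': M→∅, N→{S}, P→{N}, R→{L, N, R}, S→{P, S}, T→∅; now {L, N, P, R, S}.
The final set {L, N, P, R, S} contains the accepting state P.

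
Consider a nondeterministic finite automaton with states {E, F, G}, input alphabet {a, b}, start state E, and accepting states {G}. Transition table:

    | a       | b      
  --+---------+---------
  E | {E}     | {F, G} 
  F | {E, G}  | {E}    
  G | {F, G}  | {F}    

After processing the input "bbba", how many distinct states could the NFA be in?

Start in {E}.
Read 'b': E→{F, G}; now {F, G}.
Read 'b': F→{E}, G→{F}; now {E, F}.
Read 'b': E→{F, G}, F→{E}; now {E, F, G}.
Read 'a': E→{E}, F→{E, G}, G→{F, G}; now {E, F, G}.
That set has 3 states.

3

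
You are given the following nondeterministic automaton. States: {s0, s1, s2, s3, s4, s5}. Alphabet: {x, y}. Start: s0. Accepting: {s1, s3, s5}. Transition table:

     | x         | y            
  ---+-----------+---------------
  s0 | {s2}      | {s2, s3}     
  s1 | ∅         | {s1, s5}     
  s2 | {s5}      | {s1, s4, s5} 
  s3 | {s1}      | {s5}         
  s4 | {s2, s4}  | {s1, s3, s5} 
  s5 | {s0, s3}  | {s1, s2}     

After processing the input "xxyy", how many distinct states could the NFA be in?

3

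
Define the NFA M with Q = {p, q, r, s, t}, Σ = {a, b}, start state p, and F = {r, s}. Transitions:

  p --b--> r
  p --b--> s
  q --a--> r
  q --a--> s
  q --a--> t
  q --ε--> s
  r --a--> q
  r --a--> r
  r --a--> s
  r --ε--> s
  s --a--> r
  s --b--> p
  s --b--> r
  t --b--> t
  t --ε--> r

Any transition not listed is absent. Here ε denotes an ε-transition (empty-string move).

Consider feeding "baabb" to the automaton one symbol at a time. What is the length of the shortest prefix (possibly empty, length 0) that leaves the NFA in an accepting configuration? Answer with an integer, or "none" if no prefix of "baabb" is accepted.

Start in {p}.
Read 'b': {p} → {r, s}.
None of the earlier sets intersect F, but {r, s} does.

1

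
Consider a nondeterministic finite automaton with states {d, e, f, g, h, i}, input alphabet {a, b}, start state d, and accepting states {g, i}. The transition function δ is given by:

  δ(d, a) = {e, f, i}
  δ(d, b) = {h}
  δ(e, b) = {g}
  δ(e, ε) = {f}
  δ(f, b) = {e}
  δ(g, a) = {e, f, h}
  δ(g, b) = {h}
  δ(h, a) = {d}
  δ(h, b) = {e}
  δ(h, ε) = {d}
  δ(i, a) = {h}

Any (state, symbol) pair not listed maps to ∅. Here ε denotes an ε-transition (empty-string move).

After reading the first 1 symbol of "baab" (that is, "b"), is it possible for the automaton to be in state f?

Start in {d}.
Read 'b': {d} → {d, h}.
State f is not in {d, h}.

No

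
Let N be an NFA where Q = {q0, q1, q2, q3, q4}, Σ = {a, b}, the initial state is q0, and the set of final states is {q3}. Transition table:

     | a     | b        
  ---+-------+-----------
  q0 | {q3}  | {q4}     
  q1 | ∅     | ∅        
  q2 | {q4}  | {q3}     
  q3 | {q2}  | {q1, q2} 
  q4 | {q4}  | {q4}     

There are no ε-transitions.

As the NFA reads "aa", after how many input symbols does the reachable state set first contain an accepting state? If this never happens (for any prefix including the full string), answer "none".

Start in {q0}.
Read 'a': q0→{q3}; now {q3}.
None of the earlier sets intersect F, but {q3} does.

1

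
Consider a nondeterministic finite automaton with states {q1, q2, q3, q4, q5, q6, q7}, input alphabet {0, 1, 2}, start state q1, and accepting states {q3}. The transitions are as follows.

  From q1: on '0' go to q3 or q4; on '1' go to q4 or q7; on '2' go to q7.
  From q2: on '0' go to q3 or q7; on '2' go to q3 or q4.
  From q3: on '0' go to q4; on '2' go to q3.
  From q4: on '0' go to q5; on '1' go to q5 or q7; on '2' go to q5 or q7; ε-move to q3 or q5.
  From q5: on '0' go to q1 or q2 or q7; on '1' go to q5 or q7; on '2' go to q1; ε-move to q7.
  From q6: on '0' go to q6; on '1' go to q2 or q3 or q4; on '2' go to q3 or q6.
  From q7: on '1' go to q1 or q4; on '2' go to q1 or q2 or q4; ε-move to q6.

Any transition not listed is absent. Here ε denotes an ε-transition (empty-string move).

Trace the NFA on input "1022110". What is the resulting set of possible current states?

Start in {q1}.
Read '1': q1→{q4, q7}; union {q4, q7}; ε-closure = {q3, q4, q5, q6, q7}.
Read '0': q3→{q4}, q4→{q5}, q5→{q1, q2, q7}, q6→{q6}, q7→∅; union {q1, q2, q4, q5, q6, q7}; ε-closure = {q1, q2, q3, q4, q5, q6, q7}.
Read '2': q1→{q7}, q2→{q3, q4}, q3→{q3}, q4→{q5, q7}, q5→{q1}, q6→{q3, q6}, q7→{q1, q2, q4}; now {q1, q2, q3, q4, q5, q6, q7}.
Read '2': q1→{q7}, q2→{q3, q4}, q3→{q3}, q4→{q5, q7}, q5→{q1}, q6→{q3, q6}, q7→{q1, q2, q4}; now {q1, q2, q3, q4, q5, q6, q7}.
Read '1': q1→{q4, q7}, q2→∅, q3→∅, q4→{q5, q7}, q5→{q5, q7}, q6→{q2, q3, q4}, q7→{q1, q4}; union {q1, q2, q3, q4, q5, q7}; ε-closure = {q1, q2, q3, q4, q5, q6, q7}.
Read '1': q1→{q4, q7}, q2→∅, q3→∅, q4→{q5, q7}, q5→{q5, q7}, q6→{q2, q3, q4}, q7→{q1, q4}; union {q1, q2, q3, q4, q5, q7}; ε-closure = {q1, q2, q3, q4, q5, q6, q7}.
Read '0': q1→{q3, q4}, q2→{q3, q7}, q3→{q4}, q4→{q5}, q5→{q1, q2, q7}, q6→{q6}, q7→∅; now {q1, q2, q3, q4, q5, q6, q7}.

{q1, q2, q3, q4, q5, q6, q7}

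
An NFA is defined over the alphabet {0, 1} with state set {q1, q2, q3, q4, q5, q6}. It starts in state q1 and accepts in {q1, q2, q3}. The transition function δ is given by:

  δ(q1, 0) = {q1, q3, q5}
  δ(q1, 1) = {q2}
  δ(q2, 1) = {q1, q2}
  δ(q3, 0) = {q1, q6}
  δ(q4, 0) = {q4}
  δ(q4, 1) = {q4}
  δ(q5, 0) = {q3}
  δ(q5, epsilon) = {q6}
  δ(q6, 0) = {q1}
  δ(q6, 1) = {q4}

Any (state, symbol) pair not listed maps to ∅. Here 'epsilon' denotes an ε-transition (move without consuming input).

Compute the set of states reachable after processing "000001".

Start in {q1}.
Read '0': {q1} → {q1, q3, q5, q6}.
Read '0': {q1, q3, q5, q6} → {q1, q3, q5, q6}.
Read '0': {q1, q3, q5, q6} → {q1, q3, q5, q6}.
Read '0': {q1, q3, q5, q6} → {q1, q3, q5, q6}.
Read '0': {q1, q3, q5, q6} → {q1, q3, q5, q6}.
Read '1': {q1, q3, q5, q6} → {q2, q4}.

{q2, q4}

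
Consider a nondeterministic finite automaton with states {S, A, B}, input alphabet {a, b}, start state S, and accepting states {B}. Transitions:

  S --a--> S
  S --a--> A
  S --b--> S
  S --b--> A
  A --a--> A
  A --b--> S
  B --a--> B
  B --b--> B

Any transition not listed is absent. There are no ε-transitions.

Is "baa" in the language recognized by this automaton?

Start in {S}.
Read 'b': {S} → {S, A}.
Read 'a': {S, A} → {S, A}.
Read 'a': {S, A} → {S, A}.
The final set {S, A} contains no accepting state.

No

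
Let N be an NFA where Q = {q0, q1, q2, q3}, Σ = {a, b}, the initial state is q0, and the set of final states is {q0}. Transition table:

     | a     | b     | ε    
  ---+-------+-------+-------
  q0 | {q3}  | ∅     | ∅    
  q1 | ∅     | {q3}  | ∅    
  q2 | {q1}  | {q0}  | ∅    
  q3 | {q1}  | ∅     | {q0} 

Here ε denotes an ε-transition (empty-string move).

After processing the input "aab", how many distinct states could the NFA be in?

2

Start in {q0}.
Read 'a': q0→{q3}; union {q3}; ε-closure = {q0, q3}.
Read 'a': q0→{q3}, q3→{q1}; union {q1, q3}; ε-closure = {q0, q1, q3}.
Read 'b': q0→∅, q1→{q3}, q3→∅; union {q3}; ε-closure = {q0, q3}.
That set has 2 states.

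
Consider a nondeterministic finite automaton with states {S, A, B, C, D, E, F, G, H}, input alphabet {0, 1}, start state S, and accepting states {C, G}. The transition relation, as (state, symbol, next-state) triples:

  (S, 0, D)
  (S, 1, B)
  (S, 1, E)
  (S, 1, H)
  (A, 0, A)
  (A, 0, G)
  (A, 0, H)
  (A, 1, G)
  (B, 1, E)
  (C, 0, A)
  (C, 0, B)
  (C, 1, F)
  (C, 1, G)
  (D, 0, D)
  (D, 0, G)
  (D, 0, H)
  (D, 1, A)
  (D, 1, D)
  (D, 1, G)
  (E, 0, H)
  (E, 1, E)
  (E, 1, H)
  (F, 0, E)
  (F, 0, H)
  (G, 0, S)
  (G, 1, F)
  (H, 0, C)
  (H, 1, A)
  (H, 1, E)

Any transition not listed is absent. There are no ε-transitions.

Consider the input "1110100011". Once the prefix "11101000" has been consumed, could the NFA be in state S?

Yes

Start in {S}.
Read '1': S→{B, E, H}; now {B, E, H}.
Read '1': B→{E}, E→{E, H}, H→{A, E}; now {A, E, H}.
Read '1': A→{G}, E→{E, H}, H→{A, E}; now {A, E, G, H}.
Read '0': A→{A, G, H}, E→{H}, G→{S}, H→{C}; now {S, A, C, G, H}.
Read '1': S→{B, E, H}, A→{G}, C→{F, G}, G→{F}, H→{A, E}; now {A, B, E, F, G, H}.
Read '0': A→{A, G, H}, B→∅, E→{H}, F→{E, H}, G→{S}, H→{C}; now {S, A, C, E, G, H}.
Read '0': S→{D}, A→{A, G, H}, C→{A, B}, E→{H}, G→{S}, H→{C}; now {S, A, B, C, D, G, H}.
Read '0': S→{D}, A→{A, G, H}, B→∅, C→{A, B}, D→{D, G, H}, G→{S}, H→{C}; now {S, A, B, C, D, G, H}.
State S is in {S, A, B, C, D, G, H}.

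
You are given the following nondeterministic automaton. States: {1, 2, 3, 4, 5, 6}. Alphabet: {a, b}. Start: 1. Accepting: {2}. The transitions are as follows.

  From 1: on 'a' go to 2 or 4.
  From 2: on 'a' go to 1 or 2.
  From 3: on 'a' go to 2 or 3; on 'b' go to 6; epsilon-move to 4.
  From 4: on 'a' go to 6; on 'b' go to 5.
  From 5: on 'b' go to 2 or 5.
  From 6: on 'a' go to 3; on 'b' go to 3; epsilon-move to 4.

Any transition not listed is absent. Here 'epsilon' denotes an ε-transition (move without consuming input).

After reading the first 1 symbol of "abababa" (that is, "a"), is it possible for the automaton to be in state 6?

No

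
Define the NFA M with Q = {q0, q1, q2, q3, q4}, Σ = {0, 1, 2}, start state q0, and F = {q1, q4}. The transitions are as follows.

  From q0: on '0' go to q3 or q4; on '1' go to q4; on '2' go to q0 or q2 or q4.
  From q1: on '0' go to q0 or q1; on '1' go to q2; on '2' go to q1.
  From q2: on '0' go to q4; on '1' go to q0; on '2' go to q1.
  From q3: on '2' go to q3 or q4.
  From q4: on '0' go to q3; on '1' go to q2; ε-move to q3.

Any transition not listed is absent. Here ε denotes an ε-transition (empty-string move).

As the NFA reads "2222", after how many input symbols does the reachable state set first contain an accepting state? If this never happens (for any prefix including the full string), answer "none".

1

Start in {q0}.
Read '2': q0→{q0, q2, q4}; union {q0, q2, q4}; ε-closure = {q0, q2, q3, q4}.
None of the earlier sets intersect F, but {q0, q2, q3, q4} does.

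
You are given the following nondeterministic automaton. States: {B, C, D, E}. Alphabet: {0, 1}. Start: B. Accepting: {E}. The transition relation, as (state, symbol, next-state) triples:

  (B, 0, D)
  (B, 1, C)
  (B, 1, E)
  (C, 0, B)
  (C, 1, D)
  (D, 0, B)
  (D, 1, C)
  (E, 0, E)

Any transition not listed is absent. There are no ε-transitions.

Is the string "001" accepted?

Yes

Start in {B}.
Read '0': {B} → {D}.
Read '0': {D} → {B}.
Read '1': {B} → {C, E}.
The final set {C, E} contains the accepting state E.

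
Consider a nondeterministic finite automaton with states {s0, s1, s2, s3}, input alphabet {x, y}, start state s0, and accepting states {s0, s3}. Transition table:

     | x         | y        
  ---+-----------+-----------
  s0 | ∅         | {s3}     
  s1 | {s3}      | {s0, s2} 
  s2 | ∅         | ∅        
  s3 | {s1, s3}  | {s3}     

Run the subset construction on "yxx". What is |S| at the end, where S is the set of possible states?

Start in {s0}.
Read 'y': s0→{s3}; now {s3}.
Read 'x': s3→{s1, s3}; now {s1, s3}.
Read 'x': s1→{s3}, s3→{s1, s3}; now {s1, s3}.
That set has 2 states.

2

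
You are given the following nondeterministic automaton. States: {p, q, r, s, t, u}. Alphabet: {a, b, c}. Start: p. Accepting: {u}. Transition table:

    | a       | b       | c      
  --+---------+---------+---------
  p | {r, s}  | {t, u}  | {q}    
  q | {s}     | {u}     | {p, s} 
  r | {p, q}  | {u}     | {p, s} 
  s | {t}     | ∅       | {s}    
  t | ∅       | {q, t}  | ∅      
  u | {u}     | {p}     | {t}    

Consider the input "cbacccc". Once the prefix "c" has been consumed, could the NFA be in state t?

Start in {p}.
Read 'c': {p} → {q}.
State t is not in {q}.

No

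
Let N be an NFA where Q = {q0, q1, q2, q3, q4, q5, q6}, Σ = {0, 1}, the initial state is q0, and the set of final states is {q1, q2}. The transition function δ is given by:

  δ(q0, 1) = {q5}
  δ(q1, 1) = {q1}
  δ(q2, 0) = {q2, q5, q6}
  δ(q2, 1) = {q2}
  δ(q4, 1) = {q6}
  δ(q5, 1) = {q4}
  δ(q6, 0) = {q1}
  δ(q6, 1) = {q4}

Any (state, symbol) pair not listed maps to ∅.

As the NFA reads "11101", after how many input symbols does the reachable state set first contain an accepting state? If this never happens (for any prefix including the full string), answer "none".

Start in {q0}.
Read '1': q0→{q5}; now {q5}.
Read '1': q5→{q4}; now {q4}.
Read '1': q4→{q6}; now {q6}.
Read '0': q6→{q1}; now {q1}.
None of the earlier sets intersect F, but {q1} does.

4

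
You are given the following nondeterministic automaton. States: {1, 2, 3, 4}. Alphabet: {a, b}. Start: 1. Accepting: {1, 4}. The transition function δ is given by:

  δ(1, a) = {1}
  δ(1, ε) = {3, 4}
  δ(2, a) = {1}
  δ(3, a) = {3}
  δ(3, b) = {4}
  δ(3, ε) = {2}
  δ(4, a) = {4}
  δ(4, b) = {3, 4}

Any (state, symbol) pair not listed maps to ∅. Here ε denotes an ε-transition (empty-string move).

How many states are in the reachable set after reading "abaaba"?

Start: ε-closure({1}) = {1, 2, 3, 4}.
Read 'a': 1→{1}, 2→{1}, 3→{3}, 4→{4}; union {1, 3, 4}; ε-closure = {1, 2, 3, 4}.
Read 'b': 1→∅, 2→∅, 3→{4}, 4→{3, 4}; union {3, 4}; ε-closure = {2, 3, 4}.
Read 'a': 2→{1}, 3→{3}, 4→{4}; union {1, 3, 4}; ε-closure = {1, 2, 3, 4}.
Read 'a': 1→{1}, 2→{1}, 3→{3}, 4→{4}; union {1, 3, 4}; ε-closure = {1, 2, 3, 4}.
Read 'b': 1→∅, 2→∅, 3→{4}, 4→{3, 4}; union {3, 4}; ε-closure = {2, 3, 4}.
Read 'a': 2→{1}, 3→{3}, 4→{4}; union {1, 3, 4}; ε-closure = {1, 2, 3, 4}.
That set has 4 states.

4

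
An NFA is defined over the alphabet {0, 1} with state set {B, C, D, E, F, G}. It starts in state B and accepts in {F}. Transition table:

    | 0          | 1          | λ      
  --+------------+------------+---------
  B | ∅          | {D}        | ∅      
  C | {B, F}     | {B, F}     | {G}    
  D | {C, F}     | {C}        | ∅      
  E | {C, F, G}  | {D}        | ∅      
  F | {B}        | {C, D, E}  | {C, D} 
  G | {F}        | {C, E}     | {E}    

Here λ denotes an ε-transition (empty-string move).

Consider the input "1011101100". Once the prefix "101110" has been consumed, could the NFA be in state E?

Yes

Start in {B}.
Read '1': B→{D}; now {D}.
Read '0': D→{C, F}; union {C, F}; ε-closure = {C, D, E, F, G}.
Read '1': C→{B, F}, D→{C}, E→{D}, F→{C, D, E}, G→{C, E}; union {B, C, D, E, F}; ε-closure = {B, C, D, E, F, G}.
Read '1': B→{D}, C→{B, F}, D→{C}, E→{D}, F→{C, D, E}, G→{C, E}; union {B, C, D, E, F}; ε-closure = {B, C, D, E, F, G}.
Read '1': B→{D}, C→{B, F}, D→{C}, E→{D}, F→{C, D, E}, G→{C, E}; union {B, C, D, E, F}; ε-closure = {B, C, D, E, F, G}.
Read '0': B→∅, C→{B, F}, D→{C, F}, E→{C, F, G}, F→{B}, G→{F}; union {B, C, F, G}; ε-closure = {B, C, D, E, F, G}.
State E is in {B, C, D, E, F, G}.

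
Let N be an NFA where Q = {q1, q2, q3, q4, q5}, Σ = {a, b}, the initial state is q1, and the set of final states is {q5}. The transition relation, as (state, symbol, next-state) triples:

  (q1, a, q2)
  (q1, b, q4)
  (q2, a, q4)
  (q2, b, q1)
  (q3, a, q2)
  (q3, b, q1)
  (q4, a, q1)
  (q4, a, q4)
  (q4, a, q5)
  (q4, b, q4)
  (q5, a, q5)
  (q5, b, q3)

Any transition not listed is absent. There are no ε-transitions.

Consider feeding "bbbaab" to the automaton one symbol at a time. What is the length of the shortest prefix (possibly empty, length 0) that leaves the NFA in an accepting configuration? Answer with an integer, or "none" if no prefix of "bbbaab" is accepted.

4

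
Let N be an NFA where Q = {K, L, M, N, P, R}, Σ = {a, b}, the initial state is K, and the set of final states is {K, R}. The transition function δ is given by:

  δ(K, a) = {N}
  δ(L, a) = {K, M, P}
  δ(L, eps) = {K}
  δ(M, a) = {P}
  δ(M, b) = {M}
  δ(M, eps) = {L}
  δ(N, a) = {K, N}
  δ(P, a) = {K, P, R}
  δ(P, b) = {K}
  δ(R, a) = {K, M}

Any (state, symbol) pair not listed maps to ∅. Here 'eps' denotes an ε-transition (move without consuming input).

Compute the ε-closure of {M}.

{K, L, M}

Begin with {M}.
ε-move M → L; add L.
ε-move L → K; add K.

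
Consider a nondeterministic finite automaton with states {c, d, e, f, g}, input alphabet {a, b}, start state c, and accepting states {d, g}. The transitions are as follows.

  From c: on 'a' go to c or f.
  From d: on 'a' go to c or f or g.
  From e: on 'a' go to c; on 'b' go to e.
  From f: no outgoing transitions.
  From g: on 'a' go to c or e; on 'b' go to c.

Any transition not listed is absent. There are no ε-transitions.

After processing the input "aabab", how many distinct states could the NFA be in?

Start in {c}.
Read 'a': {c} → {c, f}.
Read 'a': {c, f} → {c, f}.
Read 'b': {c, f} → ∅.
The set is empty and remains empty for the remaining 2 symbols.
That set has 0 states.

0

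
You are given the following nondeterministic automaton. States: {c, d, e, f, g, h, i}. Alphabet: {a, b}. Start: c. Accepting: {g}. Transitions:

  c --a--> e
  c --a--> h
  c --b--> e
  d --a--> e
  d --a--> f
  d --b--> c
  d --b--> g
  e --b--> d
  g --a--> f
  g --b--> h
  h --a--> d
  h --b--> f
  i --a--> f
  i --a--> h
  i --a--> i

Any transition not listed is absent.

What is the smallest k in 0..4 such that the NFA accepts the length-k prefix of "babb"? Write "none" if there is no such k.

Start in {c}.
Read 'b': c→{e}; now {e}.
Read 'a': e→∅; now ∅.
The set is empty and remains empty for the remaining 2 symbols.
No reachable set along the way intersects F.

none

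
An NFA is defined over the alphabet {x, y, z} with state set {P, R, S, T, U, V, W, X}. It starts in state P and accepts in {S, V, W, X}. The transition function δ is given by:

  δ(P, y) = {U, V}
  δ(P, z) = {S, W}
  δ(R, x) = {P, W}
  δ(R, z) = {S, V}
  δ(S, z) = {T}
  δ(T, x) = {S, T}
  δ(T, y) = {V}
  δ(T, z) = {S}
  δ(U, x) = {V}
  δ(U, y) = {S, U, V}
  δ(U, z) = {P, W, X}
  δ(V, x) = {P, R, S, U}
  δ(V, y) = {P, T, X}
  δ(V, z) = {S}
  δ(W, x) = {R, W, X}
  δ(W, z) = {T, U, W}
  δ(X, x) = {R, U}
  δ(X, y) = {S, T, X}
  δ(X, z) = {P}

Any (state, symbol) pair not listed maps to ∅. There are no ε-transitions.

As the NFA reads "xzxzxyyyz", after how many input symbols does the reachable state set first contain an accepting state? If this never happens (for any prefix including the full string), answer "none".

none

Start in {P}.
Read 'x': {P} → ∅.
The set is empty and remains empty for the remaining 8 symbols.
No reachable set along the way intersects F.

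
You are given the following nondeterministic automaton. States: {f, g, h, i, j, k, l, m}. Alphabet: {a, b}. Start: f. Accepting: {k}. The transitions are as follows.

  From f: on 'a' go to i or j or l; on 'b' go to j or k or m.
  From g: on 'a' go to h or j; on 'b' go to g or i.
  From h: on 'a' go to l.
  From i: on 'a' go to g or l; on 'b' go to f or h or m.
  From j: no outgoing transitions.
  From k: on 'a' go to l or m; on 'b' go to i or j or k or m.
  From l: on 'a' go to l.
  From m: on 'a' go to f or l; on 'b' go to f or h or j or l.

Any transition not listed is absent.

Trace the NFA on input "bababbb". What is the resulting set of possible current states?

Start in {f}.
Read 'b': f→{j, k, m}; now {j, k, m}.
Read 'a': j→∅, k→{l, m}, m→{f, l}; now {f, l, m}.
Read 'b': f→{j, k, m}, l→∅, m→{f, h, j, l}; now {f, h, j, k, l, m}.
Read 'a': f→{i, j, l}, h→{l}, j→∅, k→{l, m}, l→{l}, m→{f, l}; now {f, i, j, l, m}.
Read 'b': f→{j, k, m}, i→{f, h, m}, j→∅, l→∅, m→{f, h, j, l}; now {f, h, j, k, l, m}.
Read 'b': f→{j, k, m}, h→∅, j→∅, k→{i, j, k, m}, l→∅, m→{f, h, j, l}; now {f, h, i, j, k, l, m}.
Read 'b': f→{j, k, m}, h→∅, i→{f, h, m}, j→∅, k→{i, j, k, m}, l→∅, m→{f, h, j, l}; now {f, h, i, j, k, l, m}.

{f, h, i, j, k, l, m}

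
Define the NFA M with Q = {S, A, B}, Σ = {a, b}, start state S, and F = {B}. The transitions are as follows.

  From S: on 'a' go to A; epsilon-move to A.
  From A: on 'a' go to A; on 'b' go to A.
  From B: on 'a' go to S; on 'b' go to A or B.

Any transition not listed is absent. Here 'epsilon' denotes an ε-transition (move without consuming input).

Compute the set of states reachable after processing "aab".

Start: ε-closure({S}) = {S, A}.
Read 'a': {S, A} → {A}.
Read 'a': {A} → {A}.
Read 'b': {A} → {A}.

{A}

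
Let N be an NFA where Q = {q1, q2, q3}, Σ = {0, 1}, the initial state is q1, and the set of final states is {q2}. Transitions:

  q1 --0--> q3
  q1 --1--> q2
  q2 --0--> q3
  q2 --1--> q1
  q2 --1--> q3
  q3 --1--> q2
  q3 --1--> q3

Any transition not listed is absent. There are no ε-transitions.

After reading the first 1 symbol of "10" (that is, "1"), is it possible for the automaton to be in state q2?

Start in {q1}.
Read '1': q1→{q2}; now {q2}.
State q2 is in {q2}.

Yes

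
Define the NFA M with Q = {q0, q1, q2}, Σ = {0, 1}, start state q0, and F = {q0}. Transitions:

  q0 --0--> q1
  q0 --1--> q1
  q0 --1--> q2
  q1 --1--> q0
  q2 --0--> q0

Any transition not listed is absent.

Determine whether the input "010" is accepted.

No

Start in {q0}.
Read '0': q0→{q1}; now {q1}.
Read '1': q1→{q0}; now {q0}.
Read '0': q0→{q1}; now {q1}.
The final set {q1} contains no accepting state.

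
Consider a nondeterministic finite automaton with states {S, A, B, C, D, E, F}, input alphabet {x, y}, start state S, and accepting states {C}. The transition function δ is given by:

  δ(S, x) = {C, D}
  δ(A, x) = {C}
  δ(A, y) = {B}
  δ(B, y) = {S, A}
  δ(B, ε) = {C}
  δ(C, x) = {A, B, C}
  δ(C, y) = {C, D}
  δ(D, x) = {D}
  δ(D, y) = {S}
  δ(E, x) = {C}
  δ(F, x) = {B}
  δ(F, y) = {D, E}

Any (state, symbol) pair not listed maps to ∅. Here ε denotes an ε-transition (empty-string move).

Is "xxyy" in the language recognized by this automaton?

Start in {S}.
Read 'x': S→{C, D}; now {C, D}.
Read 'x': C→{A, B, C}, D→{D}; now {A, B, C, D}.
Read 'y': A→{B}, B→{S, A}, C→{C, D}, D→{S}; now {S, A, B, C, D}.
Read 'y': S→∅, A→{B}, B→{S, A}, C→{C, D}, D→{S}; now {S, A, B, C, D}.
The final set {S, A, B, C, D} contains the accepting state C.

Yes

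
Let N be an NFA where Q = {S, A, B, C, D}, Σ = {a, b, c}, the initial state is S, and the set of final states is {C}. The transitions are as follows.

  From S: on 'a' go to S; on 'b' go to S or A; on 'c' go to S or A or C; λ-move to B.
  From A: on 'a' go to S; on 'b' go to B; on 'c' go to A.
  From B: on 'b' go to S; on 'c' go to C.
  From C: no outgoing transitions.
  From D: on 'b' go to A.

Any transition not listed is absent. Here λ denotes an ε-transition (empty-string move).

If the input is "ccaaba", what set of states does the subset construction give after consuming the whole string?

{S, B}

Start: ε-closure({S}) = {S, B}.
Read 'c': S→{S, A, C}, B→{C}; union {S, A, C}; ε-closure = {S, A, B, C}.
Read 'c': S→{S, A, C}, A→{A}, B→{C}, C→∅; union {S, A, C}; ε-closure = {S, A, B, C}.
Read 'a': S→{S}, A→{S}, B→∅, C→∅; union {S}; ε-closure = {S, B}.
Read 'a': S→{S}, B→∅; union {S}; ε-closure = {S, B}.
Read 'b': S→{S, A}, B→{S}; union {S, A}; ε-closure = {S, A, B}.
Read 'a': S→{S}, A→{S}, B→∅; union {S}; ε-closure = {S, B}.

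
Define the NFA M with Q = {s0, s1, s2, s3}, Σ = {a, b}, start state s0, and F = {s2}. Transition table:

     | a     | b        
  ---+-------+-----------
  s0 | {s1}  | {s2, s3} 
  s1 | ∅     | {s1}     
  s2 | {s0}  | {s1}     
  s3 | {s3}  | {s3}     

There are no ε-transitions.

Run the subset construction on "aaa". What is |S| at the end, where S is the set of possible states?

0

Start in {s0}.
Read 'a': s0→{s1}; now {s1}.
Read 'a': s1→∅; now ∅.
The set is empty and remains empty for the remaining 1 symbol.
That set has 0 states.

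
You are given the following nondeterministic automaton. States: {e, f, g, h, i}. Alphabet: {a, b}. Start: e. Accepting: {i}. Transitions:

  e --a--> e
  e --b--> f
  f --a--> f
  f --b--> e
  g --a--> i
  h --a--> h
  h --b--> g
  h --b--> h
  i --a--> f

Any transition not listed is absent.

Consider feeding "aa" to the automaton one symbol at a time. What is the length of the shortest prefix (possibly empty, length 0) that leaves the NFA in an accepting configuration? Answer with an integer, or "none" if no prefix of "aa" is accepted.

none

Start in {e}.
Read 'a': e→{e}; now {e}.
Read 'a': e→{e}; now {e}.
No reachable set along the way intersects F.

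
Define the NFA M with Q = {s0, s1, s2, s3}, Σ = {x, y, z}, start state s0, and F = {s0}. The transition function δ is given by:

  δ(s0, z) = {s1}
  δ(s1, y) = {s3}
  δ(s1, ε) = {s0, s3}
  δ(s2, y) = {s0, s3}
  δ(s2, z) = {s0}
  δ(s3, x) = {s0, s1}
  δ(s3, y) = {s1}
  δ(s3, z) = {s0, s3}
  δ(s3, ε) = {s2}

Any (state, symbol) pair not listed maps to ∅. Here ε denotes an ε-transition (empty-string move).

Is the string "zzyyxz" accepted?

Start in {s0}.
Read 'z': s0→{s1}; union {s1}; ε-closure = {s0, s1, s2, s3}.
Read 'z': s0→{s1}, s1→∅, s2→{s0}, s3→{s0, s3}; union {s0, s1, s3}; ε-closure = {s0, s1, s2, s3}.
Read 'y': s0→∅, s1→{s3}, s2→{s0, s3}, s3→{s1}; union {s0, s1, s3}; ε-closure = {s0, s1, s2, s3}.
Read 'y': s0→∅, s1→{s3}, s2→{s0, s3}, s3→{s1}; union {s0, s1, s3}; ε-closure = {s0, s1, s2, s3}.
Read 'x': s0→∅, s1→∅, s2→∅, s3→{s0, s1}; union {s0, s1}; ε-closure = {s0, s1, s2, s3}.
Read 'z': s0→{s1}, s1→∅, s2→{s0}, s3→{s0, s3}; union {s0, s1, s3}; ε-closure = {s0, s1, s2, s3}.
The final set {s0, s1, s2, s3} contains the accepting state s0.

Yes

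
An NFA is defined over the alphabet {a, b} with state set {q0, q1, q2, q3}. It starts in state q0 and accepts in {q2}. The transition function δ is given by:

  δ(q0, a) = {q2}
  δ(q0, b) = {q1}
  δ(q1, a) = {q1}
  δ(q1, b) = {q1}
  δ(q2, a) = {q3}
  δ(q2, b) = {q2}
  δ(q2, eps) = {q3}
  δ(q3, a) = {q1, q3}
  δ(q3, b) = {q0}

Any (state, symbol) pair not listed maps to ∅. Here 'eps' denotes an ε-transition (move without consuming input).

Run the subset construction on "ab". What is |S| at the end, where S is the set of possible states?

3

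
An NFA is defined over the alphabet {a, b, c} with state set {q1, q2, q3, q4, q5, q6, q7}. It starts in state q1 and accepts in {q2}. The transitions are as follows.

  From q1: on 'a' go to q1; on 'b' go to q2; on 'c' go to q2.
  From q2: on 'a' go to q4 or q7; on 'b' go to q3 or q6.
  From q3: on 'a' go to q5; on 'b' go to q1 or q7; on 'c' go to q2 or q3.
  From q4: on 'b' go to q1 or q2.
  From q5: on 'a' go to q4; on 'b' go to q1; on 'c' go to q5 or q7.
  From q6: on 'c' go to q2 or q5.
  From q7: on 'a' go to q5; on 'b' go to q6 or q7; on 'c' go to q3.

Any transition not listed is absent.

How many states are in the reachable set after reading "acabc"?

3

Start in {q1}.
Read 'a': {q1} → {q1}.
Read 'c': {q1} → {q2}.
Read 'a': {q2} → {q4, q7}.
Read 'b': {q4, q7} → {q1, q2, q6, q7}.
Read 'c': {q1, q2, q6, q7} → {q2, q3, q5}.
That set has 3 states.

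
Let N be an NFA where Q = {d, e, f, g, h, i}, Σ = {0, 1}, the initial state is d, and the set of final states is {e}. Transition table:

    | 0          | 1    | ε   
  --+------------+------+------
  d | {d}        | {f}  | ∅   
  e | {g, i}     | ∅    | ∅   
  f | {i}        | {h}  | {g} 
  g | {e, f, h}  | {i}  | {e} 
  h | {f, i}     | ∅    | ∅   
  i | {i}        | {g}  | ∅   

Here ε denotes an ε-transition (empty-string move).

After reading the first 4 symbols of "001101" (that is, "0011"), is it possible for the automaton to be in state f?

Start in {d}.
Read '0': {d} → {d}.
Read '0': {d} → {d}.
Read '1': {d} → {e, f, g}.
Read '1': {e, f, g} → {h, i}.
State f is not in {h, i}.

No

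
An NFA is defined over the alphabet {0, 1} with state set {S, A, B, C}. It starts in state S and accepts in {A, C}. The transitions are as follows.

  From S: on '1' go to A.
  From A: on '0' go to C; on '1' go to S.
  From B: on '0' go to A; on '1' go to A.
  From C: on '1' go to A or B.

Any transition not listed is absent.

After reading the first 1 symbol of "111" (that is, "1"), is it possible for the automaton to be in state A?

Start in {S}.
Read '1': S→{A}; now {A}.
State A is in {A}.

Yes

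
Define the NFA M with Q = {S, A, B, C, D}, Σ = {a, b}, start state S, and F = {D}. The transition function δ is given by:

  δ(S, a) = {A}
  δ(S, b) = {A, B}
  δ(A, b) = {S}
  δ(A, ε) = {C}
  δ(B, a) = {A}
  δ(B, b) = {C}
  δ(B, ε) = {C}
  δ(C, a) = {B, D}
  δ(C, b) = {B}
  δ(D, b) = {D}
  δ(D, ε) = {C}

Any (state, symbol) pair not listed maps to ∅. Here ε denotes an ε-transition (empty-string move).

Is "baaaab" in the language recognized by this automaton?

Yes

Start in {S}.
Read 'b': {S} → {A, B, C}.
Read 'a': {A, B, C} → {A, B, C, D}.
Read 'a': {A, B, C, D} → {A, B, C, D}.
Read 'a': {A, B, C, D} → {A, B, C, D}.
Read 'a': {A, B, C, D} → {A, B, C, D}.
Read 'b': {A, B, C, D} → {S, B, C, D}.
The final set {S, B, C, D} contains the accepting state D.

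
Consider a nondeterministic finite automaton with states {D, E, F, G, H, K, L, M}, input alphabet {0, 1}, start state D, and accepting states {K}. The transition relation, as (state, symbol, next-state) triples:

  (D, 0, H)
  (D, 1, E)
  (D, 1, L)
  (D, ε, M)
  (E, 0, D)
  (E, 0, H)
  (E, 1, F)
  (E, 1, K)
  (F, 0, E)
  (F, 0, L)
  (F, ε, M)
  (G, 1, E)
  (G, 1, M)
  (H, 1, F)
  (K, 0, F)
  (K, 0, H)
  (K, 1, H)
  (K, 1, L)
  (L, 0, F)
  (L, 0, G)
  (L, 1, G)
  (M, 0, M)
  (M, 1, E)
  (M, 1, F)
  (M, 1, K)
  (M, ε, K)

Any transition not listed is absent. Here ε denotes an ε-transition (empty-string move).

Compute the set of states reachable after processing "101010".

{D, E, F, G, H, K, L, M}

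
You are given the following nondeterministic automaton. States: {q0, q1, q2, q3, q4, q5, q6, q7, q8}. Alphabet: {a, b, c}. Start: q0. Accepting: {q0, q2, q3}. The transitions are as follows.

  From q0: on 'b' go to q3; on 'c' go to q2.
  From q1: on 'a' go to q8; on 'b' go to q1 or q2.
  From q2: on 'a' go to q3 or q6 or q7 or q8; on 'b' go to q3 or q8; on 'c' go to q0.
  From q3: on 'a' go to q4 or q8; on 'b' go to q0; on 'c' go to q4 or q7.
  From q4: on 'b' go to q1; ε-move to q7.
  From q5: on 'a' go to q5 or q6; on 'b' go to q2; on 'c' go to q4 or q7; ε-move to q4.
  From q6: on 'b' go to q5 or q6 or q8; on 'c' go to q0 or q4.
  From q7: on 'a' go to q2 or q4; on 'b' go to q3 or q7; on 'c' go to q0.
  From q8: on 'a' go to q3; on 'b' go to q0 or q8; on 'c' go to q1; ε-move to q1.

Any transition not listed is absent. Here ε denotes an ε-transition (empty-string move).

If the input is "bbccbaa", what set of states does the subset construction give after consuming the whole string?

{q1, q2, q3, q4, q7, q8}

Start in {q0}.
Read 'b': {q0} → {q3}.
Read 'b': {q3} → {q0}.
Read 'c': {q0} → {q2}.
Read 'c': {q2} → {q0}.
Read 'b': {q0} → {q3}.
Read 'a': {q3} → {q1, q4, q7, q8}.
Read 'a': {q1, q4, q7, q8} → {q1, q2, q3, q4, q7, q8}.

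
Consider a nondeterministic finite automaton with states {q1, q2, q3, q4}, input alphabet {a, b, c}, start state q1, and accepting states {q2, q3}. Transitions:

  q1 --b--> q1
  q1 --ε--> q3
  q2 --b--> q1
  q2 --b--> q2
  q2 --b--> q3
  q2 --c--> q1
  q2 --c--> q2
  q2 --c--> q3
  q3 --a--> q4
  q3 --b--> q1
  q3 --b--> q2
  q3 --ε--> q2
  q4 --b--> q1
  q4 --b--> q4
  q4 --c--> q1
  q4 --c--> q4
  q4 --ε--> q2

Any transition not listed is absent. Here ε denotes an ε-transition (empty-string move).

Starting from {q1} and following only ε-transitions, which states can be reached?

Begin with {q1}.
ε-move q1 → q3; add q3.
ε-move q3 → q2; add q2.

{q1, q2, q3}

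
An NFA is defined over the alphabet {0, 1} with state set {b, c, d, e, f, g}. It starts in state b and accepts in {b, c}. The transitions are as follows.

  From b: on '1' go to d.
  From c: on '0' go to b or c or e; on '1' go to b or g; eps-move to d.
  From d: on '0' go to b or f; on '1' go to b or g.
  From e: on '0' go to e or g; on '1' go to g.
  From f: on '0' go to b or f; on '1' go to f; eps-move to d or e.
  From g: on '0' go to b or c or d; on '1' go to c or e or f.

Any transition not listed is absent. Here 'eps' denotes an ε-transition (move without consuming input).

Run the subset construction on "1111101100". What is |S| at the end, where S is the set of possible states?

6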